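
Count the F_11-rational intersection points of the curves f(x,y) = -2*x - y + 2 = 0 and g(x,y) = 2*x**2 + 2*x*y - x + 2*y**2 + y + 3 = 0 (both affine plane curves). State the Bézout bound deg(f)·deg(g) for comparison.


Common zeros: {(3, 7), (5, 3)}; count = 2; Bézout bound = 2.

deg(f) = 1, deg(g) = 2, so Bézout bound = 2.
Scan x ∈ F_11. For each x, list the y ∈ F_11 with f(x, y) ≡ 0 and those with g(x, y) ≡ 0 (mod 11); the common zeros in that column are the intersection.
  x = 0: f ≡ 0 at y ∈ {2}; g ≡ 0 at y ∈ ∅; common: ∅.
  x = 1: f ≡ 0 at y ∈ {0}; g ≡ 0 at y ∈ ∅; common: ∅.
  x = 2: f ≡ 0 at y ∈ {9}; g ≡ 0 at y ∈ ∅; common: ∅.
  x = 3: f ≡ 0 at y ∈ {7}; g ≡ 0 at y ∈ {6, 7}; common: {7}.
  x = 4: f ≡ 0 at y ∈ {5}; g ≡ 0 at y ∈ {4, 8}; common: ∅.
  x = 5: f ≡ 0 at y ∈ {3}; g ≡ 0 at y ∈ {3, 8}; common: {3}.
  x = 6: f ≡ 0 at y ∈ {1}; g ≡ 0 at y ∈ ∅; common: ∅.
  x = 7: f ≡ 0 at y ∈ {10}; g ≡ 0 at y ∈ {2, 7}; common: ∅.
  x = 8: f ≡ 0 at y ∈ {8}; g ≡ 0 at y ∈ {2, 6}; common: ∅.
  x = 9: f ≡ 0 at y ∈ {6}; g ≡ 0 at y ∈ {3, 4}; common: ∅.
  x = 10: f ≡ 0 at y ∈ {4}; g ≡ 0 at y ∈ ∅; common: ∅.
Collecting: common zeros = {(3, 7), (5, 3)}, so the count is 2.
Comparison with the Bézout bound: 2 ≤ 2 = deg(f)·deg(g), as expected for curves with no common component (the bound is attained).


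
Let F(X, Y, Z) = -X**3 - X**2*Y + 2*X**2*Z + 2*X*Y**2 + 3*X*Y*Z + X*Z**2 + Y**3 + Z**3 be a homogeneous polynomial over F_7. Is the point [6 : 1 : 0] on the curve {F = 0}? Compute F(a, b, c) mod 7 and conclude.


F(6,1,0) ≡ 6 (mod 7); P is NOT on the curve.

Evaluate F(6, 1, 0) term-by-term (mod 7).
  -X**3 ↦ -1·216·1·1 = -216
  -X**2*Y ↦ -1·36·1·1 = -36
  2*X**2*Z ↦ 2·36·1·0 = 0
  2*X*Y**2 ↦ 2·6·1·1 = 12
  3*X*Y*Z ↦ 3·6·1·0 = 0
  X*Z**2 ↦ 1·6·1·0 = 0
  Y**3 ↦ 1·1·1·1 = 1
  Z**3 ↦ 1·1·1·0 = 0
Sum: F(6, 1, 0) = (-216) + (-36) + (0) + (12) + (0) + (0) + (1) + (0) = -239.
Reducing mod 7: -239 ≡ 6 (mod 7).
Since F(a, b, c) ≡ 6 ≠ 0 (mod 7), P does NOT lie on the curve.


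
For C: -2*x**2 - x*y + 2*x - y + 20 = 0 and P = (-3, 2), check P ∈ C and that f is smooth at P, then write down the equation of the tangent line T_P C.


Tangent line at P: 12*x + 2*y + 32 = 0.

Step 1: f(-3, 2) = 0, so P lies on C.
Step 2: partial derivatives
  f_x(x, y) = -4*x - y + 2, f_y(x, y) = -x - 1.
  f_x(P) = 12, f_y(P) = 2 (gradient nonzero, so P is smooth).
Step 3: tangent line at P: 12·(x − -3) + 2·(y − 2) = 0.
Expanding: 12*x + 2*y + 32 = 0.


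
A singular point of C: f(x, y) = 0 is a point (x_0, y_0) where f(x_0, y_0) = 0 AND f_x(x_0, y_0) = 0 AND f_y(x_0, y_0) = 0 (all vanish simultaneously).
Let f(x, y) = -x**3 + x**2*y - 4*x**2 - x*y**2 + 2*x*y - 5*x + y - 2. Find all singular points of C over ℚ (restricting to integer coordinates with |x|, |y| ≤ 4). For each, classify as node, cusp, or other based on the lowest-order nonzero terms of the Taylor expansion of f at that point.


Singular points: {(-1, 0)}; classification: node.

Compute partial derivatives:
  f_x = -3*x**2 + 2*x*y - 8*x - y**2 + 2*y - 5.
  f_y = x**2 - 2*x*y + 2*x + 1.
Scan x_0 ∈ {−4, ..., 4}. For each x_0, f_y(x_0, y) is a polynomial in y; find its integer roots y ∈ {−4, ..., 4}, then test f_x and f at those candidates.
  x = -4: f_y(-4, y) = 8*y + 9; no integer root y with |y| ≤ 4.
  x = -3: f_y(-3, y) = 6*y + 4; no integer root y with |y| ≤ 4.
  x = -2: f_y(-2, y) = 4*y + 1; no integer root y with |y| ≤ 4.
  x = -1: f_y(-1, y) = 2*y; vanishes at y ∈ {0}. (-1, 0): f_x = 0, f = 0 — SINGULAR.
  x = 0: f_y(0, y) = 1; no integer root y with |y| ≤ 4.
  x = 1: f_y(1, y) = 4 - 2*y; vanishes at y ∈ {2}. (1, 2): f_x = -12 ≠ 0.
  x = 2: f_y(2, y) = 9 - 4*y; no integer root y with |y| ≤ 4.
  x = 3: f_y(3, y) = 16 - 6*y; no integer root y with |y| ≤ 4.
  x = 4: f_y(4, y) = 25 - 8*y; no integer root y with |y| ≤ 4.
Only singular point on the grid: (-1, 0).
Classify: substitute x = -1 + u, y = 0 + v and expand: f = -u**3 + u**2*v - u**2 - u*v**2 + v**2.
No constant or linear terms (consistent with a singular point). Quadratic part: -u**2 + v**2. Cubic part: -u**3 + u**2*v - u*v**2.
The quadratic part v**2 - u**2 = (v − u)(v + u) splits into two distinct linear factors, so there are two distinct tangent lines y − 0 = ±(x − -1) — this is a node (ordinary double point).
Classification: node.


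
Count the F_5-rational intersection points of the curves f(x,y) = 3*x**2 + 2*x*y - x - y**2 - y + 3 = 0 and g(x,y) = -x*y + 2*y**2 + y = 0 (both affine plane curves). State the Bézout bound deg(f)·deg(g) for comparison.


Common zeros: {(1, 0)}; count = 1; Bézout bound = 4.

deg(f) = 2, deg(g) = 2, so Bézout bound = 4.
Scan x ∈ F_5. For each x, list the y ∈ F_5 with f(x, y) ≡ 0 and those with g(x, y) ≡ 0 (mod 5); the common zeros in that column are the intersection.
  x = 0: f ≡ 0 at y ∈ ∅; g ≡ 0 at y ∈ {0, 2}; common: ∅.
  x = 1: f ≡ 0 at y ∈ {0, 1}; g ≡ 0 at y ∈ {0}; common: {0}.
  x = 2: f ≡ 0 at y ∈ {1, 2}; g ≡ 0 at y ∈ {0, 3}; common: ∅.
  x = 3: f ≡ 0 at y ∈ ∅; g ≡ 0 at y ∈ {0, 1}; common: ∅.
  x = 4: f ≡ 0 at y ∈ ∅; g ≡ 0 at y ∈ {0, 4}; common: ∅.
Collecting: common zeros = {(1, 0)}, so the count is 1.
Comparison with the Bézout bound: 1 ≤ 4 = deg(f)·deg(g), as expected for curves with no common component (the affine F_5-count falls short of the bound because intersections may lie at infinity, over extension fields, or carry multiplicity).


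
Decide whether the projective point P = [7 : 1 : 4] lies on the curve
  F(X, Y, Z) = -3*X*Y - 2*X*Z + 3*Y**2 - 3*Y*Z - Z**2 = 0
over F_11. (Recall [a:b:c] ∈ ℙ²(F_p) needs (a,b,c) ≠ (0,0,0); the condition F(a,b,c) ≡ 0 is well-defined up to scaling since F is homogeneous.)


F(7,1,4) ≡ 8 (mod 11); P is NOT on the curve.

Evaluate F(7, 1, 4) term-by-term (mod 11).
  -3*X*Y ↦ -3·7·1·1 = -21
  -2*X*Z ↦ -2·7·1·4 = -56
  3*Y**2 ↦ 3·1·1·1 = 3
  -3*Y*Z ↦ -3·1·1·4 = -12
  -Z**2 ↦ -1·1·1·16 = -16
Sum: F(7, 1, 4) = (-21) + (-56) + (3) + (-12) + (-16) = -102.
Reducing mod 11: -102 ≡ 8 (mod 11).
Since F(a, b, c) ≡ 8 ≠ 0 (mod 11), P does NOT lie on the curve.


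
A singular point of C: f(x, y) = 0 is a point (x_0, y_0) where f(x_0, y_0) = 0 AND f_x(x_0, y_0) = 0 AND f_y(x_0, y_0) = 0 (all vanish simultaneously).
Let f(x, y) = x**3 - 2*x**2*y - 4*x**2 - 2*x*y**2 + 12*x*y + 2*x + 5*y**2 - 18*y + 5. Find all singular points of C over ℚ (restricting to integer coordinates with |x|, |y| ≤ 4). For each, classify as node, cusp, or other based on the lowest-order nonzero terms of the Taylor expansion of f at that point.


Singular points: {(2, 1)}; classification: cusp.

Compute partial derivatives:
  f_x = 3*x**2 - 4*x*y - 8*x - 2*y**2 + 12*y + 2.
  f_y = -2*x**2 - 4*x*y + 12*x + 10*y - 18.
Scan x_0 ∈ {−4, ..., 4}. For each x_0, f_y(x_0, y) is a polynomial in y; find its integer roots y ∈ {−4, ..., 4}, then test f_x and f at those candidates.
  x = -4: f_y(-4, y) = 26*y - 98; no integer root y with |y| ≤ 4.
  x = -3: f_y(-3, y) = 22*y - 72; no integer root y with |y| ≤ 4.
  x = -2: f_y(-2, y) = 18*y - 50; no integer root y with |y| ≤ 4.
  x = -1: f_y(-1, y) = 14*y - 32; no integer root y with |y| ≤ 4.
  x = 0: f_y(0, y) = 10*y - 18; no integer root y with |y| ≤ 4.
  x = 1: f_y(1, y) = 6*y - 8; no integer root y with |y| ≤ 4.
  x = 2: f_y(2, y) = 2*y - 2; vanishes at y ∈ {1}. (2, 1): f_x = 0, f = 0 — SINGULAR.
  x = 3: f_y(3, y) = -2*y; vanishes at y ∈ {0}. (3, 0): f_x = 5 ≠ 0.
  x = 4: f_y(4, y) = -6*y - 2; no integer root y with |y| ≤ 4.
Only singular point on the grid: (2, 1).
Classify: substitute x = 2 + u, y = 1 + v and expand: f = u**3 - 2*u**2*v - 2*u*v**2 + v**2.
No constant or linear terms (consistent with a singular point). Quadratic part: v**2. Cubic part: u**3 - 2*u**2*v - 2*u*v**2.
The quadratic part v**2 is a perfect square, so there is a single (double) tangent line v = 0, i.e. y = 1. Restricting the cubic part to that line (v = 0) leaves u**3 ≠ 0, so f is not divisible by v and the branch is v² ≈ -u**3 to lowest order — this is a cusp.
Classification: cusp.


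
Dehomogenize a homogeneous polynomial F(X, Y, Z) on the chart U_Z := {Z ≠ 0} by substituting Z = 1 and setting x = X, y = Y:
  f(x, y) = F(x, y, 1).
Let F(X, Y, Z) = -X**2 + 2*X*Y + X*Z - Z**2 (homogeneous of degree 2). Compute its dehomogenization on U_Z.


f(x, y) = -x**2 + 2*x*y + x - 1

On U_Z we set Z = 1. Each monomial c·X^i·Y^j·Z^k in F becomes c·x^i·y^j·1^k = c·x^i·y^j.
Substituting Z = 1: F(X, Y, 1) = -x**2 + 2*x*y + x - 1.
Note: deg(f) ≤ deg(F) = 2; strict inequality happens when F is divisible by Z (lost terms).


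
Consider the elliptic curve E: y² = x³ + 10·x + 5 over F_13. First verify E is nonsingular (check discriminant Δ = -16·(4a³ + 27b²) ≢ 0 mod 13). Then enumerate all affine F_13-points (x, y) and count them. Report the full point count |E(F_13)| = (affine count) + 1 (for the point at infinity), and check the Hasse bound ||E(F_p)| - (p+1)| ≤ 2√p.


Affine points = {(1, 4), (1, 9), (3, 6), (3, 7), (8, 5), (8, 8), (10, 0), (11, 4), (11, 9)}; affine count = 9; |E(F_13)| = 10.

Discriminant check: Δ ∝ 4a³ + 27b² = 4·10³ + 27·5² = 4·1000 + 27·25 ≡ 8 (mod 13). Nonzero ⇒ E is nonsingular.
For each x ∈ F_13, compute rhs = x³ + 10·x + 5 mod 13, then count y ∈ F_13 with y² ≡ rhs.
  x = 0: rhs = 5, matching y values: none (0 points).
  x = 1: rhs = 3, matching y values: 4, 9 (2 points).
  x = 2: rhs = 7, matching y values: none (0 points).
  x = 3: rhs = 10, matching y values: 6, 7 (2 points).
  x = 4: rhs = 5, matching y values: none (0 points).
  x = 5: rhs = 11, matching y values: none (0 points).
  x = 6: rhs = 8, matching y values: none (0 points).
  x = 7: rhs = 2, matching y values: none (0 points).
  x = 8: rhs = 12, matching y values: 5, 8 (2 points).
  x = 9: rhs = 5, matching y values: none (0 points).
  x = 10: rhs = 0, matching y values: 0 (1 points).
  x = 11: rhs = 3, matching y values: 4, 9 (2 points).
  x = 12: rhs = 7, matching y values: none (0 points).
Total affine count: 9.
Full point count |E(F_13)| = 9 + 1 = 10.
Hasse bound: |10 − (13+1)| = |-4| = 4 ≤ 2√13 ≈ 7.2111 ✓.


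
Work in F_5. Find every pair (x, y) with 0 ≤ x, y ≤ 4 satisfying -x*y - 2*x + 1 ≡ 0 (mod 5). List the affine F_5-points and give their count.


Affine F_5-points: {(1, 4), (2, 1), (3, 0), (4, 2)}; count = 4.

For each of the 25 pairs (x, y) ∈ F_5², evaluate f(x, y) mod 5. Record the zeros.
  x = 0: [0↦1, 1↦1, 2↦1, 3↦1, 4↦1]  zeros at y ∈ ∅
  x = 1: [0↦4, 1↦3, 2↦2, 3↦1, 4↦0]  zeros at y ∈ {4}
  x = 2: [0↦2, 1↦0, 2↦3, 3↦1, 4↦4]  zeros at y ∈ {1}
  x = 3: [0↦0, 1↦2, 2↦4, 3↦1, 4↦3]  zeros at y ∈ {0}
  x = 4: [0↦3, 1↦4, 2↦0, 3↦1, 4↦2]  zeros at y ∈ {2}
Collecting zeros: affine points = {(1, 4), (2, 1), (3, 0), (4, 2)}.
Total count |C(F_5)_aff| = 4.


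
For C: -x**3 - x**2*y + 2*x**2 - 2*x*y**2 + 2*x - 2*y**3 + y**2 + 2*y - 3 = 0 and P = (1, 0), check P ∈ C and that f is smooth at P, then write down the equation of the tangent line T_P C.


Tangent line at P: 3*x + y - 3 = 0.

Step 1: f(1, 0) = 0, so P lies on C.
Step 2: partial derivatives
  f_x(x, y) = -3*x**2 - 2*x*y + 4*x - 2*y**2 + 2, f_y(x, y) = -x**2 - 4*x*y - 6*y**2 + 2*y + 2.
  f_x(P) = 3, f_y(P) = 1 (gradient nonzero, so P is smooth).
Step 3: tangent line at P: 3·(x − 1) + 1·(y − 0) = 0.
Expanding: 3*x + y - 3 = 0.


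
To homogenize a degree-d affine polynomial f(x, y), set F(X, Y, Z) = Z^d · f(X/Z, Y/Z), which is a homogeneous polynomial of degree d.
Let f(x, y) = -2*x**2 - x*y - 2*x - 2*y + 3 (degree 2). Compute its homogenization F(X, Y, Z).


F(X, Y, Z) = -2*X**2 - X*Y - 2*X*Z - 2*Y*Z + 3*Z**2

deg(f) = 2.
Substitute x = X/Z, y = Y/Z into f, then multiply by Z^2.
  monomial -2·x^2·y^0 ↦ -2·X^2·Y^0·Z^0.
  monomial -1·x^1·y^1 ↦ -1·X^1·Y^1·Z^0.
  monomial -2·x^1·y^0 ↦ -2·X^1·Y^0·Z^1.
  monomial -2·x^0·y^1 ↦ -2·X^0·Y^1·Z^1.
  monomial 3·x^0·y^0 ↦ 3·X^0·Y^0·Z^2.
Collecting: F(X, Y, Z) = -2*X**2 - X*Y - 2*X*Z - 2*Y*Z + 3*Z**2.


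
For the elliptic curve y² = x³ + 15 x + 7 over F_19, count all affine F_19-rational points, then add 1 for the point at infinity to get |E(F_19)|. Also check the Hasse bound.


Affine points = {(0, 8), (0, 11), (1, 2), (1, 17), (2, 8), (2, 11), (4, 6), (4, 13), (5, 6), (5, 13), (6, 3), (6, 16), (9, 4), (9, 15), (10, 6), (10, 13), (13, 9), (13, 10), (14, 4), (14, 15), (15, 4), (15, 15), (16, 7), (16, 12), (17, 8), (17, 11)}; affine count = 26; |E(F_19)| = 27.

Discriminant check: Δ ∝ 4a³ + 27b² = 4·15³ + 27·7² = 4·3375 + 27·49 ≡ 3 (mod 19). Nonzero ⇒ E is nonsingular.
For each x ∈ F_19, compute rhs = x³ + 15·x + 7 mod 19, then count y ∈ F_19 with y² ≡ rhs.
  x = 0: rhs = 7, matching y values: 8, 11 (2 points).
  x = 1: rhs = 4, matching y values: 2, 17 (2 points).
  x = 2: rhs = 7, matching y values: 8, 11 (2 points).
  x = 3: rhs = 3, matching y values: none (0 points).
  x = 4: rhs = 17, matching y values: 6, 13 (2 points).
  x = 5: rhs = 17, matching y values: 6, 13 (2 points).
  x = 6: rhs = 9, matching y values: 3, 16 (2 points).
  x = 7: rhs = 18, matching y values: none (0 points).
  x = 8: rhs = 12, matching y values: none (0 points).
  x = 9: rhs = 16, matching y values: 4, 15 (2 points).
  x = 10: rhs = 17, matching y values: 6, 13 (2 points).
  x = 11: rhs = 2, matching y values: none (0 points).
  x = 12: rhs = 15, matching y values: none (0 points).
  x = 13: rhs = 5, matching y values: 9, 10 (2 points).
  x = 14: rhs = 16, matching y values: 4, 15 (2 points).
  x = 15: rhs = 16, matching y values: 4, 15 (2 points).
  x = 16: rhs = 11, matching y values: 7, 12 (2 points).
  x = 17: rhs = 7, matching y values: 8, 11 (2 points).
  x = 18: rhs = 10, matching y values: none (0 points).
Total affine count: 26.
Full point count |E(F_19)| = 26 + 1 = 27.
Hasse bound: |27 − (19+1)| = |7| = 7 ≤ 2√19 ≈ 8.7178 ✓.


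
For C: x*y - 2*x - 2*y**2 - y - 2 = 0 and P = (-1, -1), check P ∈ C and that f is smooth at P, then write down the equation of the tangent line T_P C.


Tangent line at P: -3*x + 2*y - 1 = 0.

Step 1: f(-1, -1) = 0, so P lies on C.
Step 2: partial derivatives
  f_x(x, y) = y - 2, f_y(x, y) = x - 4*y - 1.
  f_x(P) = -3, f_y(P) = 2 (gradient nonzero, so P is smooth).
Step 3: tangent line at P: -3·(x − -1) + 2·(y − -1) = 0.
Expanding: -3*x + 2*y - 1 = 0.


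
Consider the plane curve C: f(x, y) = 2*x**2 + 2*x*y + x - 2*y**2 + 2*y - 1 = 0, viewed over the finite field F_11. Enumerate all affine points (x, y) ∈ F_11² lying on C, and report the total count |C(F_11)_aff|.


Affine F_11-points: {(2, 5), (2, 9), (3, 7), (3, 8), (5, 8), (5, 9), (6, 0), (6, 7), (9, 5), (10, 0)}; count = 10.

For each of the 121 pairs (x, y) ∈ F_11², evaluate f(x, y) mod 11. Record the zeros.
  x = 0: [0↦10, 1↦10, 2↦6, 3↦9, 4↦8, 5↦3, 6↦5, 7↦3, 8↦8, 9↦9, 10↦6]  zeros at y ∈ ∅
  x = 1: [0↦2, 1↦4, 2↦2, 3↦7, 4↦8, 5↦5, 6↦9, 7↦9, 8↦5, 9↦8, 10↦7]  zeros at y ∈ ∅
  x = 2: [0↦9, 1↦2, 2↦2, 3↦9, 4↦1, 5↦0, 6↦6, 7↦8, 8↦6, 9↦0, 10↦1]  zeros at y ∈ {5, 9}
  x = 3: [0↦9, 1↦4, 2↦6, 3↦4, 4↦9, 5↦10, 6↦7, 7↦0, 8↦0, 9↦7, 10↦10]  zeros at y ∈ {7, 8}
  x = 4: [0↦2, 1↦10, 2↦3, 3↦3, 4↦10, 5↦2, 6↦1, 7↦7, 8↦9, 9↦7, 10↦1]  zeros at y ∈ ∅
  x = 5: [0↦10, 1↦9, 2↦4, 3↦6, 4↦4, 5↦9, 6↦10, 7↦7, 8↦0, 9↦0, 10↦7]  zeros at y ∈ {8, 9}
  x = 6: [0↦0, 1↦1, 2↦9, 3↦2, 4↦2, 5↦9, 6↦1, 7↦0, 8↦6, 9↦8, 10↦6]  zeros at y ∈ {0, 7}
  x = 7: [0↦5, 1↦8, 2↦7, 3↦2, 4↦4, 5↦2, 6↦7, 7↦8, 8↦5, 9↦9, 10↦9]  zeros at y ∈ ∅
  x = 8: [0↦3, 1↦8, 2↦9, 3↦6, 4↦10, 5↦10, 6↦6, 7↦9, 8↦8, 9↦3, 10↦5]  zeros at y ∈ ∅
  x = 9: [0↦5, 1↦1, 2↦4, 3↦3, 4↦9, 5↦0, 6↦9, 7↦3, 8↦4, 9↦1, 10↦5]  zeros at y ∈ {5}
  x = 10: [0↦0, 1↦9, 2↦3, 3↦4, 4↦1, 5↦5, 6↦5, 7↦1, 8↦4, 9↦3, 10↦9]  zeros at y ∈ {0}
Collecting zeros: affine points = {(2, 5), (2, 9), (3, 7), (3, 8), (5, 8), (5, 9), (6, 0), (6, 7), (9, 5), (10, 0)}.
Total count |C(F_11)_aff| = 10.


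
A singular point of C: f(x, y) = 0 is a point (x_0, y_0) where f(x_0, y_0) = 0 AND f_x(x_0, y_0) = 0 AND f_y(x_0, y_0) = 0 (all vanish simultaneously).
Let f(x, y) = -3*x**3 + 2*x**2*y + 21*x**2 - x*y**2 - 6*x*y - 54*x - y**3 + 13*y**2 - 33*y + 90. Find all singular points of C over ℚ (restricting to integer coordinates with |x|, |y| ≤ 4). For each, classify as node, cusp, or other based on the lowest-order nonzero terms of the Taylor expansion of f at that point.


Singular points: {(3, 3)}; classification: cusp.

Compute partial derivatives:
  f_x = -9*x**2 + 4*x*y + 42*x - y**2 - 6*y - 54.
  f_y = 2*x**2 - 2*x*y - 6*x - 3*y**2 + 26*y - 33.
Scan x_0 ∈ {−4, ..., 4}. For each x_0, f_y(x_0, y) is a polynomial in y; find its integer roots y ∈ {−4, ..., 4}, then test f_x and f at those candidates.
  x = -4: f_y(-4, y) = -3*y**2 + 34*y + 23; no integer root y with |y| ≤ 4.
  x = -3: f_y(-3, y) = -3*y**2 + 32*y + 3; no integer root y with |y| ≤ 4.
  x = -2: f_y(-2, y) = -3*y**2 + 30*y - 13; no integer root y with |y| ≤ 4.
  x = -1: f_y(-1, y) = -3*y**2 + 28*y - 25; vanishes at y ∈ {1}. (-1, 1): f_x = -116 ≠ 0.
  x = 0: f_y(0, y) = -3*y**2 + 26*y - 33; no integer root y with |y| ≤ 4.
  x = 1: f_y(1, y) = -3*y**2 + 24*y - 37; no integer root y with |y| ≤ 4.
  x = 2: f_y(2, y) = -3*y**2 + 22*y - 37; no integer root y with |y| ≤ 4.
  x = 3: f_y(3, y) = -3*y**2 + 20*y - 33; vanishes at y ∈ {3}. (3, 3): f_x = 0, f = 0 — SINGULAR.
  x = 4: f_y(4, y) = -3*y**2 + 18*y - 25; no integer root y with |y| ≤ 4.
Only singular point on the grid: (3, 3).
Classify: substitute x = 3 + u, y = 3 + v and expand: f = -3*u**3 + 2*u**2*v - u*v**2 - v**3 + v**2.
No constant or linear terms (consistent with a singular point). Quadratic part: v**2. Cubic part: -3*u**3 + 2*u**2*v - u*v**2 - v**3.
The quadratic part v**2 is a perfect square, so there is a single (double) tangent line v = 0, i.e. y = 3. Restricting the cubic part to that line (v = 0) leaves -3*u**3 ≠ 0, so f is not divisible by v and the branch is v² ≈ 3*u**3 to lowest order — this is a cusp.
Classification: cusp.


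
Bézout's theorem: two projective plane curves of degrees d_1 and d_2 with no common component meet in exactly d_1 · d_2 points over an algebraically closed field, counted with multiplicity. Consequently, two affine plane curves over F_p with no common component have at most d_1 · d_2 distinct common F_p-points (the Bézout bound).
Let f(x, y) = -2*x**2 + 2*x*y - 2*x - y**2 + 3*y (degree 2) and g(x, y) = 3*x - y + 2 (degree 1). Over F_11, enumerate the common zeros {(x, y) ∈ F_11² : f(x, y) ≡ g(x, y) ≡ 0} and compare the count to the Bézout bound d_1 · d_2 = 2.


Common zeros: ∅; count = 0; Bézout bound = 2.

deg(f) = 2, deg(g) = 1, so Bézout bound = 2.
Scan x ∈ F_11. For each x, list the y ∈ F_11 with f(x, y) ≡ 0 and those with g(x, y) ≡ 0 (mod 11); the common zeros in that column are the intersection.
  x = 0: f ≡ 0 at y ∈ {0, 3}; g ≡ 0 at y ∈ {2}; common: ∅.
  x = 1: f ≡ 0 at y ∈ {1, 4}; g ≡ 0 at y ∈ {5}; common: ∅.
  x = 2: f ≡ 0 at y ∈ {3, 4}; g ≡ 0 at y ∈ {8}; common: ∅.
  x = 3: f ≡ 0 at y ∈ ∅; g ≡ 0 at y ∈ {0}; common: ∅.
  x = 4: f ≡ 0 at y ∈ {2, 9}; g ≡ 0 at y ∈ {3}; common: ∅.
  x = 5: f ≡ 0 at y ∈ ∅; g ≡ 0 at y ∈ {6}; common: ∅.
  x = 6: f ≡ 0 at y ∈ ∅; g ≡ 0 at y ∈ {9}; common: ∅.
  x = 7: f ≡ 0 at y ∈ ∅; g ≡ 0 at y ∈ {1}; common: ∅.
  x = 8: f ≡ 0 at y ∈ {2, 6}; g ≡ 0 at y ∈ {4}; common: ∅.
  x = 9: f ≡ 0 at y ∈ ∅; g ≡ 0 at y ∈ {7}; common: ∅.
  x = 10: f ≡ 0 at y ∈ {0, 1}; g ≡ 0 at y ∈ {10}; common: ∅.
Collecting: common zeros = ∅, so the count is 0.
Comparison with the Bézout bound: 0 ≤ 2 = deg(f)·deg(g), as expected for curves with no common component (the affine F_11-count falls short of the bound because intersections may lie at infinity, over extension fields, or carry multiplicity).


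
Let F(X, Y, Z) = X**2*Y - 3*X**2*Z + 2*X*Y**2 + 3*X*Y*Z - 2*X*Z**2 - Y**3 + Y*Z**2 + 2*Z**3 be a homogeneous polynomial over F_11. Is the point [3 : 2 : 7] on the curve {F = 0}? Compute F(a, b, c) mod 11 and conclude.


F(3,2,7) ≡ 10 (mod 11); P is NOT on the curve.

Evaluate F(3, 2, 7) term-by-term (mod 11).
  X**2*Y ↦ 1·9·2·1 = 18
  -3*X**2*Z ↦ -3·9·1·7 = -189
  2*X*Y**2 ↦ 2·3·4·1 = 24
  3*X*Y*Z ↦ 3·3·2·7 = 126
  -2*X*Z**2 ↦ -2·3·1·49 = -294
  -Y**3 ↦ -1·1·8·1 = -8
  Y*Z**2 ↦ 1·1·2·49 = 98
  2*Z**3 ↦ 2·1·1·343 = 686
Sum: F(3, 2, 7) = (18) + (-189) + (24) + (126) + (-294) + (-8) + (98) + (686) = 461.
Reducing mod 11: 461 ≡ 10 (mod 11).
Since F(a, b, c) ≡ 10 ≠ 0 (mod 11), P does NOT lie on the curve.


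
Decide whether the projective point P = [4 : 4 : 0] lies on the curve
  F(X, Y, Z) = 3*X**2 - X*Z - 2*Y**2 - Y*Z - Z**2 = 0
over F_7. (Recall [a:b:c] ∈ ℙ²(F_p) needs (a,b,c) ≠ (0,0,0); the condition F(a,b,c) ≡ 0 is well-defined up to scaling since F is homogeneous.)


F(4,4,0) ≡ 2 (mod 7); P is NOT on the curve.

Evaluate F(4, 4, 0) term-by-term (mod 7).
  3*X**2 ↦ 3·16·1·1 = 48
  -X*Z ↦ -1·4·1·0 = 0
  -2*Y**2 ↦ -2·1·16·1 = -32
  -Y*Z ↦ -1·1·4·0 = 0
  -Z**2 ↦ -1·1·1·0 = 0
Sum: F(4, 4, 0) = (48) + (0) + (-32) + (0) + (0) = 16.
Reducing mod 7: 16 ≡ 2 (mod 7).
Since F(a, b, c) ≡ 2 ≠ 0 (mod 7), P does NOT lie on the curve.


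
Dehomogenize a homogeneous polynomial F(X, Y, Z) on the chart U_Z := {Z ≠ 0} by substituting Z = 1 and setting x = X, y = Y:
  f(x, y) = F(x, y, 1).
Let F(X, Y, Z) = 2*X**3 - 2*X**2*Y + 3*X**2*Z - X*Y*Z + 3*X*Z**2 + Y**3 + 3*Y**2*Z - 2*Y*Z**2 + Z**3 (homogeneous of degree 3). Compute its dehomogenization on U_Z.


f(x, y) = 2*x**3 - 2*x**2*y + 3*x**2 - x*y + 3*x + y**3 + 3*y**2 - 2*y + 1

On U_Z we set Z = 1. Each monomial c·X^i·Y^j·Z^k in F becomes c·x^i·y^j·1^k = c·x^i·y^j.
Substituting Z = 1: F(X, Y, 1) = 2*x**3 - 2*x**2*y + 3*x**2 - x*y + 3*x + y**3 + 3*y**2 - 2*y + 1.
Note: deg(f) ≤ deg(F) = 3; strict inequality happens when F is divisible by Z (lost terms).


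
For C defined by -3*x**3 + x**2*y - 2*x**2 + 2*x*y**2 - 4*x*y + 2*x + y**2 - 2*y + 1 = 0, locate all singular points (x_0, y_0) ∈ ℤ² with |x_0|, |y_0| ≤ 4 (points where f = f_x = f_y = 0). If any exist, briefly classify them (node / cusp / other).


Singular points: {(0, 1)}; classification: node.

Compute partial derivatives:
  f_x = -9*x**2 + 2*x*y - 4*x + 2*y**2 - 4*y + 2.
  f_y = x**2 + 4*x*y - 4*x + 2*y - 2.
Scan x_0 ∈ {−4, ..., 4}. For each x_0, f_y(x_0, y) is a polynomial in y; find its integer roots y ∈ {−4, ..., 4}, then test f_x and f at those candidates.
  x = -4: f_y(-4, y) = 30 - 14*y; no integer root y with |y| ≤ 4.
  x = -3: f_y(-3, y) = 19 - 10*y; no integer root y with |y| ≤ 4.
  x = -2: f_y(-2, y) = 10 - 6*y; no integer root y with |y| ≤ 4.
  x = -1: f_y(-1, y) = 3 - 2*y; no integer root y with |y| ≤ 4.
  x = 0: f_y(0, y) = 2*y - 2; vanishes at y ∈ {1}. (0, 1): f_x = 0, f = 0 — SINGULAR.
  x = 1: f_y(1, y) = 6*y - 5; no integer root y with |y| ≤ 4.
  x = 2: f_y(2, y) = 10*y - 6; no integer root y with |y| ≤ 4.
  x = 3: f_y(3, y) = 14*y - 5; no integer root y with |y| ≤ 4.
  x = 4: f_y(4, y) = 18*y - 2; no integer root y with |y| ≤ 4.
Only singular point on the grid: (0, 1).
Classify: substitute x = 0 + u, y = 1 + v and expand: f = -3*u**3 + u**2*v - u**2 + 2*u*v**2 + v**2.
No constant or linear terms (consistent with a singular point). Quadratic part: -u**2 + v**2. Cubic part: -3*u**3 + u**2*v + 2*u*v**2.
The quadratic part v**2 - u**2 = (v − u)(v + u) splits into two distinct linear factors, so there are two distinct tangent lines y − 1 = ±(x − 0) — this is a node (ordinary double point).
Classification: node.


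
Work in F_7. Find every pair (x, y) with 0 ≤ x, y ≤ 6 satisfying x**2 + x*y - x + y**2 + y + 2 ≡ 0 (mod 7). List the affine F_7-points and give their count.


Affine F_7-points: {(0, 3), (2, 2), (4, 0), (4, 2), (5, 3), (5, 5)}; count = 6.

For each of the 49 pairs (x, y) ∈ F_7², evaluate f(x, y) mod 7. Record the zeros.
  x = 0: [0↦2, 1↦4, 2↦1, 3↦0, 4↦1, 5↦4, 6↦2]  zeros at y ∈ {3}
  x = 1: [0↦2, 1↦5, 2↦3, 3↦3, 4↦5, 5↦2, 6↦1]  zeros at y ∈ ∅
  x = 2: [0↦4, 1↦1, 2↦0, 3↦1, 4↦4, 5↦2, 6↦2]  zeros at y ∈ {2}
  x = 3: [0↦1, 1↦6, 2↦6, 3↦1, 4↦5, 5↦4, 6↦5]  zeros at y ∈ ∅
  x = 4: [0↦0, 1↦6, 2↦0, 3↦3, 4↦1, 5↦1, 6↦3]  zeros at y ∈ {0, 2}
  x = 5: [0↦1, 1↦1, 2↦3, 3↦0, 4↦6, 5↦0, 6↦3]  zeros at y ∈ {3, 5}
  x = 6: [0↦4, 1↦5, 2↦1, 3↦6, 4↦6, 5↦1, 6↦5]  zeros at y ∈ ∅
Collecting zeros: affine points = {(0, 3), (2, 2), (4, 0), (4, 2), (5, 3), (5, 5)}.
Total count |C(F_7)_aff| = 6.


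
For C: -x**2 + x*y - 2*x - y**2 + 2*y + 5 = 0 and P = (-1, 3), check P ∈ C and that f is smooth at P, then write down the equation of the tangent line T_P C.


Tangent line at P: 3*x - 5*y + 18 = 0.

Step 1: f(-1, 3) = 0, so P lies on C.
Step 2: partial derivatives
  f_x(x, y) = -2*x + y - 2, f_y(x, y) = x - 2*y + 2.
  f_x(P) = 3, f_y(P) = -5 (gradient nonzero, so P is smooth).
Step 3: tangent line at P: 3·(x − -1) + -5·(y − 3) = 0.
Expanding: 3*x - 5*y + 18 = 0.


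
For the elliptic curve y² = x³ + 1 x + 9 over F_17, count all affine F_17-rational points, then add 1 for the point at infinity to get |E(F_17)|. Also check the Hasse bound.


Affine points = {(0, 3), (0, 14), (2, 6), (2, 11), (4, 3), (4, 14), (7, 6), (7, 11), (8, 6), (8, 11), (9, 4), (9, 13), (10, 4), (10, 13), (11, 5), (11, 12), (12, 7), (12, 10), (13, 3), (13, 14), (14, 8), (14, 9), (15, 4), (15, 13)}; affine count = 24; |E(F_17)| = 25.

Discriminant check: Δ ∝ 4a³ + 27b² = 4·1³ + 27·9² = 4·1 + 27·81 ≡ 15 (mod 17). Nonzero ⇒ E is nonsingular.
For each x ∈ F_17, compute rhs = x³ + 1·x + 9 mod 17, then count y ∈ F_17 with y² ≡ rhs.
  x = 0: rhs = 9, matching y values: 3, 14 (2 points).
  x = 1: rhs = 11, matching y values: none (0 points).
  x = 2: rhs = 2, matching y values: 6, 11 (2 points).
  x = 3: rhs = 5, matching y values: none (0 points).
  x = 4: rhs = 9, matching y values: 3, 14 (2 points).
  x = 5: rhs = 3, matching y values: none (0 points).
  x = 6: rhs = 10, matching y values: none (0 points).
  x = 7: rhs = 2, matching y values: 6, 11 (2 points).
  x = 8: rhs = 2, matching y values: 6, 11 (2 points).
  x = 9: rhs = 16, matching y values: 4, 13 (2 points).
  x = 10: rhs = 16, matching y values: 4, 13 (2 points).
  x = 11: rhs = 8, matching y values: 5, 12 (2 points).
  x = 12: rhs = 15, matching y values: 7, 10 (2 points).
  x = 13: rhs = 9, matching y values: 3, 14 (2 points).
  x = 14: rhs = 13, matching y values: 8, 9 (2 points).
  x = 15: rhs = 16, matching y values: 4, 13 (2 points).
  x = 16: rhs = 7, matching y values: none (0 points).
Total affine count: 24.
Full point count |E(F_17)| = 24 + 1 = 25.
Hasse bound: |25 − (17+1)| = |7| = 7 ≤ 2√17 ≈ 8.2462 ✓.


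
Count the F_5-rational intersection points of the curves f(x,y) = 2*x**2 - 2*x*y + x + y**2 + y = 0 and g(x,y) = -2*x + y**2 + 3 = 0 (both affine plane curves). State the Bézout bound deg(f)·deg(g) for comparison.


Common zeros: {(1, 2)}; count = 1; Bézout bound = 4.

deg(f) = 2, deg(g) = 2, so Bézout bound = 4.
Scan x ∈ F_5. For each x, list the y ∈ F_5 with f(x, y) ≡ 0 and those with g(x, y) ≡ 0 (mod 5); the common zeros in that column are the intersection.
  x = 0: f ≡ 0 at y ∈ {0, 4}; g ≡ 0 at y ∈ ∅; common: ∅.
  x = 1: f ≡ 0 at y ∈ {2, 4}; g ≡ 0 at y ∈ {2, 3}; common: {2}.
  x = 2: f ≡ 0 at y ∈ {0, 3}; g ≡ 0 at y ∈ {1, 4}; common: ∅.
  x = 3: f ≡ 0 at y ∈ {2, 3}; g ≡ 0 at y ∈ ∅; common: ∅.
  x = 4: f ≡ 0 at y ∈ {1}; g ≡ 0 at y ∈ {0}; common: ∅.
Collecting: common zeros = {(1, 2)}, so the count is 1.
Comparison with the Bézout bound: 1 ≤ 4 = deg(f)·deg(g), as expected for curves with no common component (the affine F_5-count falls short of the bound because intersections may lie at infinity, over extension fields, or carry multiplicity).


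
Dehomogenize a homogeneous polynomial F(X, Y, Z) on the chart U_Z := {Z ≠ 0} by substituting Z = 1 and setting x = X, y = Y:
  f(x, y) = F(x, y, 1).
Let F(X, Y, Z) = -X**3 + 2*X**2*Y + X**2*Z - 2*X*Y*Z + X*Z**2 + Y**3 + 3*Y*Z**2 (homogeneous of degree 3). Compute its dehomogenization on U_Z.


f(x, y) = -x**3 + 2*x**2*y + x**2 - 2*x*y + x + y**3 + 3*y

On U_Z we set Z = 1. Each monomial c·X^i·Y^j·Z^k in F becomes c·x^i·y^j·1^k = c·x^i·y^j.
Substituting Z = 1: F(X, Y, 1) = -x**3 + 2*x**2*y + x**2 - 2*x*y + x + y**3 + 3*y.
Note: deg(f) ≤ deg(F) = 3; strict inequality happens when F is divisible by Z (lost terms).


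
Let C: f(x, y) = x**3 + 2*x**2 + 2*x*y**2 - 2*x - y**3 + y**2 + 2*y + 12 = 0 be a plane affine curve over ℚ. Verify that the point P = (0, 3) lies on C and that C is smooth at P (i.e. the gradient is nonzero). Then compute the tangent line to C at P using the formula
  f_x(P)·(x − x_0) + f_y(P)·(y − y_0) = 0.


Tangent line at P: 16*x - 19*y + 57 = 0.

Step 1: f(0, 3) = 0, so P lies on C.
Step 2: partial derivatives
  f_x(x, y) = 3*x**2 + 4*x + 2*y**2 - 2, f_y(x, y) = 4*x*y - 3*y**2 + 2*y + 2.
  f_x(P) = 16, f_y(P) = -19 (gradient nonzero, so P is smooth).
Step 3: tangent line at P: 16·(x − 0) + -19·(y − 3) = 0.
Expanding: 16*x - 19*y + 57 = 0.


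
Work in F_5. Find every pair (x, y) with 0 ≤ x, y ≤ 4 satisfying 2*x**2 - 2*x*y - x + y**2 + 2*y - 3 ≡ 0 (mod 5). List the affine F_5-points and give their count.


Affine F_5-points: {(0, 1), (0, 2), (4, 0), (4, 1)}; count = 4.

For each of the 25 pairs (x, y) ∈ F_5², evaluate f(x, y) mod 5. Record the zeros.
  x = 0: [0↦2, 1↦0, 2↦0, 3↦2, 4↦1]  zeros at y ∈ {1, 2}
  x = 1: [0↦3, 1↦4, 2↦2, 3↦2, 4↦4]  zeros at y ∈ ∅
  x = 2: [0↦3, 1↦2, 2↦3, 3↦1, 4↦1]  zeros at y ∈ ∅
  x = 3: [0↦2, 1↦4, 2↦3, 3↦4, 4↦2]  zeros at y ∈ ∅
  x = 4: [0↦0, 1↦0, 2↦2, 3↦1, 4↦2]  zeros at y ∈ {0, 1}
Collecting zeros: affine points = {(0, 1), (0, 2), (4, 0), (4, 1)}.
Total count |C(F_5)_aff| = 4.


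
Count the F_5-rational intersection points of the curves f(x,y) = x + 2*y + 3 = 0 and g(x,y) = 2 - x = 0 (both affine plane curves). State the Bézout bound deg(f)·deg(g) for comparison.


Common zeros: {(2, 0)}; count = 1; Bézout bound = 1.

deg(f) = 1, deg(g) = 1, so Bézout bound = 1.
Scan x ∈ F_5. For each x, list the y ∈ F_5 with f(x, y) ≡ 0 and those with g(x, y) ≡ 0 (mod 5); the common zeros in that column are the intersection.
  x = 0: f ≡ 0 at y ∈ {1}; g ≡ 0 at y ∈ ∅; common: ∅.
  x = 1: f ≡ 0 at y ∈ {3}; g ≡ 0 at y ∈ ∅; common: ∅.
  x = 2: f ≡ 0 at y ∈ {0}; g ≡ 0 at y ∈ {0, 1, 2, 3, 4}; common: {0}.
  x = 3: f ≡ 0 at y ∈ {2}; g ≡ 0 at y ∈ ∅; common: ∅.
  x = 4: f ≡ 0 at y ∈ {4}; g ≡ 0 at y ∈ ∅; common: ∅.
Collecting: common zeros = {(2, 0)}, so the count is 1.
Comparison with the Bézout bound: 1 ≤ 1 = deg(f)·deg(g), as expected for curves with no common component (the bound is attained).


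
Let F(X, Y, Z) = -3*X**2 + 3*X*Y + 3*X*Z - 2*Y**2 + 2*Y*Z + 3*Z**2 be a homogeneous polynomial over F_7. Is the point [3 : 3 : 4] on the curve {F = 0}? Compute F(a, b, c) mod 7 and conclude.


F(3,3,4) ≡ 6 (mod 7); P is NOT on the curve.

Evaluate F(3, 3, 4) term-by-term (mod 7).
  -3*X**2 ↦ -3·9·1·1 = -27
  3*X*Y ↦ 3·3·3·1 = 27
  3*X*Z ↦ 3·3·1·4 = 36
  -2*Y**2 ↦ -2·1·9·1 = -18
  2*Y*Z ↦ 2·1·3·4 = 24
  3*Z**2 ↦ 3·1·1·16 = 48
Sum: F(3, 3, 4) = (-27) + (27) + (36) + (-18) + (24) + (48) = 90.
Reducing mod 7: 90 ≡ 6 (mod 7).
Since F(a, b, c) ≡ 6 ≠ 0 (mod 7), P does NOT lie on the curve.


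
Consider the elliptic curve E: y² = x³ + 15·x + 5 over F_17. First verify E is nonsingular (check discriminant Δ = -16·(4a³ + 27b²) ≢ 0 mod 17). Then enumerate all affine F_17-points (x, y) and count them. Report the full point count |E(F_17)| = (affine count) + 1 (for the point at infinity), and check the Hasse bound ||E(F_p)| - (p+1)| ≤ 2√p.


Affine points = {(1, 2), (1, 15), (2, 3), (2, 14), (3, 3), (3, 14), (5, 1), (5, 16), (8, 5), (8, 12), (9, 6), (9, 11), (10, 4), (10, 13), (12, 3), (12, 14), (13, 0), (14, 1), (14, 16), (15, 1), (15, 16)}; affine count = 21; |E(F_17)| = 22.

Discriminant check: Δ ∝ 4a³ + 27b² = 4·15³ + 27·5² = 4·3375 + 27·25 ≡ 14 (mod 17). Nonzero ⇒ E is nonsingular.
For each x ∈ F_17, compute rhs = x³ + 15·x + 5 mod 17, then count y ∈ F_17 with y² ≡ rhs.
  x = 0: rhs = 5, matching y values: none (0 points).
  x = 1: rhs = 4, matching y values: 2, 15 (2 points).
  x = 2: rhs = 9, matching y values: 3, 14 (2 points).
  x = 3: rhs = 9, matching y values: 3, 14 (2 points).
  x = 4: rhs = 10, matching y values: none (0 points).
  x = 5: rhs = 1, matching y values: 1, 16 (2 points).
  x = 6: rhs = 5, matching y values: none (0 points).
  x = 7: rhs = 11, matching y values: none (0 points).
  x = 8: rhs = 8, matching y values: 5, 12 (2 points).
  x = 9: rhs = 2, matching y values: 6, 11 (2 points).
  x = 10: rhs = 16, matching y values: 4, 13 (2 points).
  x = 11: rhs = 5, matching y values: none (0 points).
  x = 12: rhs = 9, matching y values: 3, 14 (2 points).
  x = 13: rhs = 0, matching y values: 0 (1 points).
  x = 14: rhs = 1, matching y values: 1, 16 (2 points).
  x = 15: rhs = 1, matching y values: 1, 16 (2 points).
  x = 16: rhs = 6, matching y values: none (0 points).
Total affine count: 21.
Full point count |E(F_17)| = 21 + 1 = 22.
Hasse bound: |22 − (17+1)| = |4| = 4 ≤ 2√17 ≈ 8.2462 ✓.


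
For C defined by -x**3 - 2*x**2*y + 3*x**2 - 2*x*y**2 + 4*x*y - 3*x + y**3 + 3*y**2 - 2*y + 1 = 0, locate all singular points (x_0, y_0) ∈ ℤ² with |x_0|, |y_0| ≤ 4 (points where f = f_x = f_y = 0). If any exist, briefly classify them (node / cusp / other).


Singular points: {(1, 0)}; classification: cusp.

Compute partial derivatives:
  f_x = -3*x**2 - 4*x*y + 6*x - 2*y**2 + 4*y - 3.
  f_y = -2*x**2 - 4*x*y + 4*x + 3*y**2 + 6*y - 2.
Scan x_0 ∈ {−4, ..., 4}. For each x_0, f_y(x_0, y) is a polynomial in y; find its integer roots y ∈ {−4, ..., 4}, then test f_x and f at those candidates.
  x = -4: f_y(-4, y) = 3*y**2 + 22*y - 50; no integer root y with |y| ≤ 4.
  x = -3: f_y(-3, y) = 3*y**2 + 18*y - 32; no integer root y with |y| ≤ 4.
  x = -2: f_y(-2, y) = 3*y**2 + 14*y - 18; no integer root y with |y| ≤ 4.
  x = -1: f_y(-1, y) = 3*y**2 + 10*y - 8; vanishes at y ∈ {-4}. (-1, -4): f_x = -76 ≠ 0.
  x = 0: f_y(0, y) = 3*y**2 + 6*y - 2; no integer root y with |y| ≤ 4.
  x = 1: f_y(1, y) = 3*y**2 + 2*y; vanishes at y ∈ {0}. (1, 0): f_x = 0, f = 0 — SINGULAR.
  x = 2: f_y(2, y) = 3*y**2 - 2*y - 2; no integer root y with |y| ≤ 4.
  x = 3: f_y(3, y) = 3*y**2 - 6*y - 8; no integer root y with |y| ≤ 4.
  x = 4: f_y(4, y) = 3*y**2 - 10*y - 18; no integer root y with |y| ≤ 4.
Only singular point on the grid: (1, 0).
Classify: substitute x = 1 + u, y = 0 + v and expand: f = -u**3 - 2*u**2*v - 2*u*v**2 + v**3 + v**2.
No constant or linear terms (consistent with a singular point). Quadratic part: v**2. Cubic part: -u**3 - 2*u**2*v - 2*u*v**2 + v**3.
The quadratic part v**2 is a perfect square, so there is a single (double) tangent line v = 0, i.e. y = 0. Restricting the cubic part to that line (v = 0) leaves -u**3 ≠ 0, so f is not divisible by v and the branch is v² ≈ u**3 to lowest order — this is a cusp.
Classification: cusp.


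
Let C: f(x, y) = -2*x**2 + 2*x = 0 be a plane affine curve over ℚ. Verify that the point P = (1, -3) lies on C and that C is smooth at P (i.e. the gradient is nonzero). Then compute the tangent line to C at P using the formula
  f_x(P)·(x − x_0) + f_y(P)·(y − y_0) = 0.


Tangent line at P: 2 - 2*x = 0.

Step 1: f(1, -3) = 0, so P lies on C.
Step 2: partial derivatives
  f_x(x, y) = 2 - 4*x, f_y(x, y) = 0.
  f_x(P) = -2, f_y(P) = 0 (gradient nonzero, so P is smooth).
Step 3: tangent line at P: -2·(x − 1) + 0·(y − -3) = 0.
Expanding: 2 - 2*x = 0.


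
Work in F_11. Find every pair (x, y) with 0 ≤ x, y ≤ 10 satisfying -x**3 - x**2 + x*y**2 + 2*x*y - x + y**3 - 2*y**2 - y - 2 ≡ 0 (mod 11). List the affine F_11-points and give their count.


Affine F_11-points: {(0, 8), (1, 8), (3, 9), (5, 5), (5, 7), (6, 4), (9, 8), (10, 2)}; count = 8.

For each of the 121 pairs (x, y) ∈ F_11², evaluate f(x, y) mod 11. Record the zeros.
  x = 0: [0↦9, 1↦7, 2↦7, 3↦4, 4↦4, 5↦2, 6↦4, 7↦5, 8↦0, 9↦6, 10↦7]  zeros at y ∈ {8}
  x = 1: [0↦6, 1↦7, 2↦1, 3↦5, 4↦3, 5↦1, 6↦5, 7↦10, 8↦0, 9↦3, 10↦3]  zeros at y ∈ {8}
  x = 2: [0↦6, 1↦10, 2↦9, 3↦9, 4↦5, 5↦3, 6↦9, 7↦7, 8↦3, 9↦3, 10↦2]  zeros at y ∈ ∅
  x = 3: [0↦3, 1↦10, 2↦3, 3↦10, 4↦4, 5↦2, 6↦10, 7↦1, 8↦3, 9↦0, 10↦9]  zeros at y ∈ {9}
  x = 4: [0↦2, 1↦1, 2↦10, 3↦2, 4↦5, 5↦3, 6↦2, 7↦8, 8↦5, 9↦10, 10↦7]  zeros at y ∈ ∅
  x = 5: [0↦8, 1↦10, 2↦2, 3↦1, 4↦2, 5↦0, 6↦1, 7↦0, 8↦3, 9↦5, 10↦1]  zeros at y ∈ {5, 7}
  x = 6: [0↦4, 1↦9, 2↦6, 3↦1, 4↦0, 5↦9, 6↦1, 7↦4, 8↦2, 9↦1, 10↦7]  zeros at y ∈ {4}
  x = 7: [0↦6, 1↦3, 2↦5, 3↦7, 4↦4, 5↦2, 6↦7, 7↦3, 8↦7, 9↦3, 10↦8]  zeros at y ∈ ∅
  x = 8: [0↦8, 1↦8, 2↦4, 3↦2, 4↦8, 5↦6, 6↦2, 7↦2, 8↦1, 9↦5, 10↦9]  zeros at y ∈ ∅
  x = 9: [0↦4, 1↦7, 2↦8, 3↦2, 4↦6, 5↦4, 6↦2, 7↦6, 8↦0, 9↦1, 10↦4]  zeros at y ∈ {8}
  x = 10: [0↦10, 1↦5, 2↦0, 3↦1, 4↦3, 5↦1, 6↦1, 7↦9, 8↦9, 9↦7, 10↦9]  zeros at y ∈ {2}
Collecting zeros: affine points = {(0, 8), (1, 8), (3, 9), (5, 5), (5, 7), (6, 4), (9, 8), (10, 2)}.
Total count |C(F_11)_aff| = 8.


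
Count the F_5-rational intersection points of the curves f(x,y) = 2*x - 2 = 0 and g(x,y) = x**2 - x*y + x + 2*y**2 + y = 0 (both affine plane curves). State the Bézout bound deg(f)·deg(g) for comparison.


Common zeros: {(1, 2), (1, 3)}; count = 2; Bézout bound = 2.

deg(f) = 1, deg(g) = 2, so Bézout bound = 2.
Scan x ∈ F_5. For each x, list the y ∈ F_5 with f(x, y) ≡ 0 and those with g(x, y) ≡ 0 (mod 5); the common zeros in that column are the intersection.
  x = 0: f ≡ 0 at y ∈ ∅; g ≡ 0 at y ∈ {0, 2}; common: ∅.
  x = 1: f ≡ 0 at y ∈ {0, 1, 2, 3, 4}; g ≡ 0 at y ∈ {2, 3}; common: {2, 3}.
  x = 2: f ≡ 0 at y ∈ ∅; g ≡ 0 at y ∈ ∅; common: ∅.
  x = 3: f ≡ 0 at y ∈ ∅; g ≡ 0 at y ∈ ∅; common: ∅.
  x = 4: f ≡ 0 at y ∈ ∅; g ≡ 0 at y ∈ {0, 4}; common: ∅.
Collecting: common zeros = {(1, 2), (1, 3)}, so the count is 2.
Comparison with the Bézout bound: 2 ≤ 2 = deg(f)·deg(g), as expected for curves with no common component (the bound is attained).


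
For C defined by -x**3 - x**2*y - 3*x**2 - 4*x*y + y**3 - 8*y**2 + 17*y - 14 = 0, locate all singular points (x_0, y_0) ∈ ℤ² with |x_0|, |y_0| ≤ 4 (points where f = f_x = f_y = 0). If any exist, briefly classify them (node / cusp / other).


Singular points: {(-2, 3)}; classification: cusp.

Compute partial derivatives:
  f_x = -3*x**2 - 2*x*y - 6*x - 4*y.
  f_y = -x**2 - 4*x + 3*y**2 - 16*y + 17.
Scan x_0 ∈ {−4, ..., 4}. For each x_0, f_y(x_0, y) is a polynomial in y; find its integer roots y ∈ {−4, ..., 4}, then test f_x and f at those candidates.
  x = -4: f_y(-4, y) = 3*y**2 - 16*y + 17; no integer root y with |y| ≤ 4.
  x = -3: f_y(-3, y) = 3*y**2 - 16*y + 20; vanishes at y ∈ {2}. (-3, 2): f_x = -5 ≠ 0.
  x = -2: f_y(-2, y) = 3*y**2 - 16*y + 21; vanishes at y ∈ {3}. (-2, 3): f_x = 0, f = 0 — SINGULAR.
  x = -1: f_y(-1, y) = 3*y**2 - 16*y + 20; vanishes at y ∈ {2}. (-1, 2): f_x = -1 ≠ 0.
  x = 0: f_y(0, y) = 3*y**2 - 16*y + 17; no integer root y with |y| ≤ 4.
  x = 1: f_y(1, y) = 3*y**2 - 16*y + 12; no integer root y with |y| ≤ 4.
  x = 2: f_y(2, y) = 3*y**2 - 16*y + 5; no integer root y with |y| ≤ 4.
  x = 3: f_y(3, y) = 3*y**2 - 16*y - 4; no integer root y with |y| ≤ 4.
  x = 4: f_y(4, y) = 3*y**2 - 16*y - 15; no integer root y with |y| ≤ 4.
Only singular point on the grid: (-2, 3).
Classify: substitute x = -2 + u, y = 3 + v and expand: f = -u**3 - u**2*v + v**3 + v**2.
No constant or linear terms (consistent with a singular point). Quadratic part: v**2. Cubic part: -u**3 - u**2*v + v**3.
The quadratic part v**2 is a perfect square, so there is a single (double) tangent line v = 0, i.e. y = 3. Restricting the cubic part to that line (v = 0) leaves -u**3 ≠ 0, so f is not divisible by v and the branch is v² ≈ u**3 to lowest order — this is a cusp.
Classification: cusp.
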